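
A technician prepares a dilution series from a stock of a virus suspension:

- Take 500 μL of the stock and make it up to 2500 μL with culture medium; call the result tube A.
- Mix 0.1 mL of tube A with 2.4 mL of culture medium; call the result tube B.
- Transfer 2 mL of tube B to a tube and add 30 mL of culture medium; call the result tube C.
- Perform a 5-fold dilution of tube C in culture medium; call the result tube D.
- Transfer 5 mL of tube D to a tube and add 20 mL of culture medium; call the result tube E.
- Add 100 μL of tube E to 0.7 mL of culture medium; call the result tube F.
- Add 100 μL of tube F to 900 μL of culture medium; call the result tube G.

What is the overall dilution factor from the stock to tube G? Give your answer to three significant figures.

Step 1: 500 μL brought to 2500 μL → factor 2500/500 = 5
Step 2: 0.1 mL + 2.4 mL = 2.5 mL total → factor 2.5/0.1 = 25
Step 3: 2 mL + 30 mL = 32 mL total → factor 32/2 = 16
Step 4: 5-fold → factor 5
Step 5: 5 mL + 20 mL = 25 mL total → factor 25/5 = 5
Step 6: 100 μL + 0.7 mL = 800 μL total → factor 800/100 = 8
Step 7: 100 μL + 900 μL = 1000 μL total → factor 1000/100 = 10
Overall dilution factor = 5 × 25 × 16 × 5 × 5 × 8 × 10 = 4 × 10^6

4.00 × 10^6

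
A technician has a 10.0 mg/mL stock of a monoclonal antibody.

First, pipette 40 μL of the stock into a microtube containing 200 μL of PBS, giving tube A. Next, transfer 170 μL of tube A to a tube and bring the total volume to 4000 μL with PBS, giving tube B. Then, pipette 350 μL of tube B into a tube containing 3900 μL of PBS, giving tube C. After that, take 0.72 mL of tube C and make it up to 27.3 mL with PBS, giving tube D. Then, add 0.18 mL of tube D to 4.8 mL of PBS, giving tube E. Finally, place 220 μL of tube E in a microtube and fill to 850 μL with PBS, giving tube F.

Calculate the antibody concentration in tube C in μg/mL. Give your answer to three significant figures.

5.83 μg/mL

Step 1: 40 μL + 200 μL = 240 μL total → factor 240/40 = 6
Step 2: 170 μL brought to 4000 μL → factor 4000/170 = 23.529
Step 3: 350 μL + 3900 μL = 4250 μL total → factor 4250/350 = 12.143
Dilution factor through tube C = 6 × 23.529 × 12.143 = 1714.3
[tube C] = 10.0 mg/mL / 1714.3 = 0.005833 mg/mL = 5.83 μg/mL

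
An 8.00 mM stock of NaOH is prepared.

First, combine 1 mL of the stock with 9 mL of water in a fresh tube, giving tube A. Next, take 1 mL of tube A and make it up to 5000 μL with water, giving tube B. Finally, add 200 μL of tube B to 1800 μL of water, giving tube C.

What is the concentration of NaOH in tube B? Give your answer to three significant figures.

Step 1: 1 mL + 9 mL = 10 mL total → factor 10/1 = 10
Step 2: 1 mL brought to 5000 μL → factor 5/1 = 5
Dilution factor through tube B = 10 × 5 = 50
[tube B] = 8.00 mM / 50 = 0.160 mM

0.160 mM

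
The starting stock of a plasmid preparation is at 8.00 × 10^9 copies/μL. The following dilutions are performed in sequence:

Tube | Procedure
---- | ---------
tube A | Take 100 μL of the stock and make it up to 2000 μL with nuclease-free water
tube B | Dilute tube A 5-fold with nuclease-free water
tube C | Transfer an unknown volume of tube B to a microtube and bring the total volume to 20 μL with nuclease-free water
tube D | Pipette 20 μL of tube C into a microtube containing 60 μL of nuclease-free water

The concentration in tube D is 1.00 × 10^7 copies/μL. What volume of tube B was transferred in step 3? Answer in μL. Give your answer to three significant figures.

Step 1: 100 μL brought to 2000 μL → factor 2000/100 = 20
Step 2: 5-fold → factor 5
Step 3: v brought to 20 μL → factor = 20 μL/v
Step 4: 20 μL + 60 μL = 80 μL total → factor 80/20 = 4
Product of known-step factors = 400
Overall factor = 8.00 × 10^9 copies/μL / (1.00 × 10^7 copies/μL) = 800
Step-3 factor = 800 / 400 = 2
v = 20 μL / 2 = 10.0 μL

10.0 μL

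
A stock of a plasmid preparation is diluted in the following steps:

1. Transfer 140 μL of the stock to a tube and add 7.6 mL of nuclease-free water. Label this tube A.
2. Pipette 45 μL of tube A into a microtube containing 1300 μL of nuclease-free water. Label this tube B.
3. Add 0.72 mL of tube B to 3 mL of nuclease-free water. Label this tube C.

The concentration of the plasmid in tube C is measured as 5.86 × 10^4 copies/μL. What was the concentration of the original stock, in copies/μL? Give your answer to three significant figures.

5.00 × 10^8 copies/μL

Step 1: 140 μL + 7.6 mL = 7740 μL total → factor 7740/140 = 55.286
Step 2: 45 μL + 1300 μL = 1345 μL total → factor 1345/45 = 29.889
Step 3: 0.72 mL + 3 mL = 3.72 mL total → factor 3.72/0.72 = 5.1667
Overall dilution factor = 55.286 × 29.889 × 5.1667 = 8537.5
Stock = 5.86 × 10^4 copies/μL × 8537.5 = 5.00 × 10^8 copies/μL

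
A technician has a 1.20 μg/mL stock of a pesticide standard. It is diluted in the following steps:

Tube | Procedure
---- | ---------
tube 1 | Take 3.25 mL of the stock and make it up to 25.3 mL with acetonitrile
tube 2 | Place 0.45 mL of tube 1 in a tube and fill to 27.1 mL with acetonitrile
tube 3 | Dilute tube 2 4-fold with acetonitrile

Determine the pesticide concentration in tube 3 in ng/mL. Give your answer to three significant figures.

Step 1: 3.25 mL brought to 25.3 mL → factor 25.3/3.25 = 7.7846
Step 2: 0.45 mL brought to 27.1 mL → factor 27.1/0.45 = 60.222
Step 3: 4-fold → factor 4
Overall dilution factor = 7.7846 × 60.222 × 4 = 1875.2
Final = 1.20 μg/mL / 1875.2 = 0.0006399 μg/mL = 0.640 ng/mL

0.640 ng/mL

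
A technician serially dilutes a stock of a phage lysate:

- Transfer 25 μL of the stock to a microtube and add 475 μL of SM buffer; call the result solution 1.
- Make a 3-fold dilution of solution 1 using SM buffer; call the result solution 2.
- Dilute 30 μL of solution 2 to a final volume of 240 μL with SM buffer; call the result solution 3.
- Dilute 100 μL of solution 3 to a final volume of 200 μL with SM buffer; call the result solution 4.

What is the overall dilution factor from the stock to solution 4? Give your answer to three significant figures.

960

Step 1: 25 μL + 475 μL = 500 μL total → factor 500/25 = 20
Step 2: 3-fold → factor 3
Step 3: 30 μL brought to 240 μL → factor 240/30 = 8
Step 4: 100 μL brought to 200 μL → factor 200/100 = 2
Overall dilution factor = 20 × 3 × 8 × 2 = 960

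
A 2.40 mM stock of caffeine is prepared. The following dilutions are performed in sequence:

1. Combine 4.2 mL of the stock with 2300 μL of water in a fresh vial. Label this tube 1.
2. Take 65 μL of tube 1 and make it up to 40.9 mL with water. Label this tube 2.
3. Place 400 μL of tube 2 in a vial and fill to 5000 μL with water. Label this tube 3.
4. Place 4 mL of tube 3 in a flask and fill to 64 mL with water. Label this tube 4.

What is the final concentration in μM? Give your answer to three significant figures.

0.0123 μM

Step 1: 4.2 mL + 2300 μL = 6.5 mL total → factor 6.5/4.2 = 1.5476
Step 2: 65 μL brought to 40.9 mL → factor 40900/65 = 629.23
Step 3: 400 μL brought to 5000 μL → factor 5000/400 = 12.5
Step 4: 4 mL brought to 64 mL → factor 64/4 = 16
Overall dilution factor = 1.5476 × 629.23 × 12.5 × 16 = 1.9476 × 10^5
Final = 2.40 mM / 1.9476 × 10^5 = 1.232 × 10^-5 mM = 0.0123 μM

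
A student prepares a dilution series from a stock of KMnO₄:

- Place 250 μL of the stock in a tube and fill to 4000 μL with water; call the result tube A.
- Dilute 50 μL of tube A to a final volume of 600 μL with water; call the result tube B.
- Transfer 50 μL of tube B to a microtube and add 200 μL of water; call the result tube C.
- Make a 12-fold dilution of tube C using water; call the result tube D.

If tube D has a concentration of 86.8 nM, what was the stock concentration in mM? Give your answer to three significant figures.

1.00 mM

Step 1: 250 μL brought to 4000 μL → factor 4000/250 = 16
Step 2: 50 μL brought to 600 μL → factor 600/50 = 12
Step 3: 50 μL + 200 μL = 250 μL total → factor 250/50 = 5
Step 4: 12-fold → factor 12
Overall dilution factor = 16 × 12 × 5 × 12 = 11520
Stock = 86.8 nM × 11520 = 9.999 × 10^5 nM = 1.00 mM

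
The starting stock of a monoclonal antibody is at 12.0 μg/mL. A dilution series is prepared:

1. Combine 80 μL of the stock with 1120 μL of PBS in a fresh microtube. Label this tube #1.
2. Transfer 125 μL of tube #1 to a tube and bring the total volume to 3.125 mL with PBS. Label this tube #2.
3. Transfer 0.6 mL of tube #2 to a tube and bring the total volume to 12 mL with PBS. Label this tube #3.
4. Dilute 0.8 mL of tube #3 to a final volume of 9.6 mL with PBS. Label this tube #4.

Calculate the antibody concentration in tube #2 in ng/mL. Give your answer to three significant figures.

Step 1: 80 μL + 1120 μL = 1200 μL total → factor 1200/80 = 15
Step 2: 125 μL brought to 3.125 mL → factor 3125/125 = 25
Dilution factor through tube #2 = 15 × 25 = 375
[tube #2] = 12.0 μg/mL / 375 = 0.03200 μg/mL = 32.0 ng/mL

32.0 ng/mL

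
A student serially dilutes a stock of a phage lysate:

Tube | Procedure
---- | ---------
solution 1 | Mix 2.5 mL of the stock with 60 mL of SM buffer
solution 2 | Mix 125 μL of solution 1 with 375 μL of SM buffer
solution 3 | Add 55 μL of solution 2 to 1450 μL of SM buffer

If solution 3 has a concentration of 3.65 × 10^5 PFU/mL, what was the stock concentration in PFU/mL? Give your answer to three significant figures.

9.99 × 10^8 PFU/mL

Step 1: 2.5 mL + 60 mL = 62.5 mL total → factor 62.5/2.5 = 25
Step 2: 125 μL + 375 μL = 500 μL total → factor 500/125 = 4
Step 3: 55 μL + 1450 μL = 1505 μL total → factor 1505/55 = 27.364
Overall dilution factor = 25 × 4 × 27.364 = 2736.4
Stock = 3.65 × 10^5 PFU/mL × 2736.4 = 9.99 × 10^8 PFU/mL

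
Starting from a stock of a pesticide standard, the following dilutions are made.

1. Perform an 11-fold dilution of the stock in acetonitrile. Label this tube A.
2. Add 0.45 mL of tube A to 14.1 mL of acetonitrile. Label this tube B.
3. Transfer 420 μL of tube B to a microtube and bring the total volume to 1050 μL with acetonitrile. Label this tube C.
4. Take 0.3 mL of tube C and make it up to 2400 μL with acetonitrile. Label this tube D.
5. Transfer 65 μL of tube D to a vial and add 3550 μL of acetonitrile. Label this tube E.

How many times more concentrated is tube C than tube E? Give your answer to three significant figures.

Step 1: 11-fold → factor 11
Step 2: 0.45 mL + 14.1 mL = 14.55 mL total → factor 14.55/0.45 = 32.333
Step 3: 420 μL brought to 1050 μL → factor 1050/420 = 2.5
Step 4: 0.3 mL brought to 2400 μL → factor 2.4/0.3 = 8
Step 5: 65 μL + 3550 μL = 3615 μL total → factor 3615/65 = 55.615
Dilution factor to tube C = 889.17; to tube E = 3.9561 × 10^5
[tube C]/[tube E] = (factor to tube E)/(factor to tube C) = 3.9561 × 10^5/889.17 = 445

445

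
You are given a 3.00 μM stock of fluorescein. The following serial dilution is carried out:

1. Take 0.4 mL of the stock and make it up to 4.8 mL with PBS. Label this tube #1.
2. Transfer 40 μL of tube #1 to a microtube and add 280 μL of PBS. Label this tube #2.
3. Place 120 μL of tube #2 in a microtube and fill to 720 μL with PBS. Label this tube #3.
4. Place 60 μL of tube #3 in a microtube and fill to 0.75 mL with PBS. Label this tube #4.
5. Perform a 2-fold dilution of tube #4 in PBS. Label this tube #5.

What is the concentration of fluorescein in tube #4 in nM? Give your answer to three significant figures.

Step 1: 0.4 mL brought to 4.8 mL → factor 4.8/0.4 = 12
Step 2: 40 μL + 280 μL = 320 μL total → factor 320/40 = 8
Step 3: 120 μL brought to 720 μL → factor 720/120 = 6
Step 4: 60 μL brought to 0.75 mL → factor 750/60 = 12.5
Dilution factor through tube #4 = 12 × 8 × 6 × 12.5 = 7200
[tube #4] = 3.00 μM / 7200 = 0.0004167 μM = 0.417 nM

0.417 nM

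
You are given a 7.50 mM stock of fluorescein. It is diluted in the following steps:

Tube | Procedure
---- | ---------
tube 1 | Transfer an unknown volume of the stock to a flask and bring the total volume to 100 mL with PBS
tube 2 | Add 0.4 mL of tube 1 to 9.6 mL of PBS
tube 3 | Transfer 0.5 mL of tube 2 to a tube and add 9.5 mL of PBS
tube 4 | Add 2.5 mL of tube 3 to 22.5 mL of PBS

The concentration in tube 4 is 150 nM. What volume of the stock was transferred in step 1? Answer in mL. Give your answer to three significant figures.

Step 1: v brought to 100 mL → factor = 100 mL/v
Step 2: 0.4 mL + 9.6 mL = 10 mL total → factor 10/0.4 = 25
Step 3: 0.5 mL + 9.5 mL = 10 mL total → factor 10/0.5 = 20
Step 4: 2.5 mL + 22.5 mL = 25 mL total → factor 25/2.5 = 10
Product of known-step factors = 5000
Overall factor = 7.50 mM / (150 nM) = 50000
Step-1 factor = 50000 / 5000 = 10
v = 100 mL / 10 = 10.0 mL

10.0 mL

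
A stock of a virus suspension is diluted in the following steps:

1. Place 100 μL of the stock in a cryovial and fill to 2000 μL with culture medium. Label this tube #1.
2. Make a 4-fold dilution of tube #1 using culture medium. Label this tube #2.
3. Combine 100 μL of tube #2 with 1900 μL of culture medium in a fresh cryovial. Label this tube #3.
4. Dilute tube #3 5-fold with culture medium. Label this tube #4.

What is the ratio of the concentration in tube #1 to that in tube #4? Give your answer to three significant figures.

400

Step 1: 100 μL brought to 2000 μL → factor 2000/100 = 20
Step 2: 4-fold → factor 4
Step 3: 100 μL + 1900 μL = 2000 μL total → factor 2000/100 = 20
Step 4: 5-fold → factor 5
Dilution factor to tube #1 = 20; to tube #4 = 8000
[tube #1]/[tube #4] = (factor to tube #4)/(factor to tube #1) = 8000/20 = 400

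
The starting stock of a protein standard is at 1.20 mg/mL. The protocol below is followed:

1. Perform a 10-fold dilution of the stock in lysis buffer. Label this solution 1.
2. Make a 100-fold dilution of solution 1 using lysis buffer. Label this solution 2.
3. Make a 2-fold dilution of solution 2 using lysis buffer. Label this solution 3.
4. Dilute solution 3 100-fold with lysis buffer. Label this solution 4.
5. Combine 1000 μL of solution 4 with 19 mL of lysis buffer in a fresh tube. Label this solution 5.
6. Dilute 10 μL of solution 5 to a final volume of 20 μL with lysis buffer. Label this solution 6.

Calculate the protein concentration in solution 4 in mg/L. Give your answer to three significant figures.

0.00600 mg/L

Step 1: 10-fold → factor 10
Step 2: 100-fold → factor 100
Step 3: 2-fold → factor 2
Step 4: 100-fold → factor 100
Dilution factor through solution 4 = 10 × 100 × 2 × 100 = 2 × 10^5
[solution 4] = 1.20 mg/mL / 2 × 10^5 = 6.000 × 10^-6 mg/mL = 0.00600 mg/L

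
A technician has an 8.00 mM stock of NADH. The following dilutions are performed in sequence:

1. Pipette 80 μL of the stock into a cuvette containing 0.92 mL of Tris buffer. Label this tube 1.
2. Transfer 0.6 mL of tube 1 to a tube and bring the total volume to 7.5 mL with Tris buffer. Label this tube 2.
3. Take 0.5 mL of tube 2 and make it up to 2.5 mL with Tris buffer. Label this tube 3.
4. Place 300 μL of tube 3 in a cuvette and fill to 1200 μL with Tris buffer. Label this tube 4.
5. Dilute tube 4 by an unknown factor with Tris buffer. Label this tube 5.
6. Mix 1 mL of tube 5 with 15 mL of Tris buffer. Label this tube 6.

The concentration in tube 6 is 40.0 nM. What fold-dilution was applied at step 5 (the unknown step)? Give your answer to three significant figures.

Step 1: 80 μL + 0.92 mL = 1000 μL total → factor 1000/80 = 12.5
Step 2: 0.6 mL brought to 7.5 mL → factor 7.5/0.6 = 12.5
Step 3: 0.5 mL brought to 2.5 mL → factor 2.5/0.5 = 5
Step 4: 300 μL brought to 1200 μL → factor 1200/300 = 4
Step 5: unknown factor x
Step 6: 1 mL + 15 mL = 16 mL total → factor 16/1 = 16
Product of known-step factors = 50000
Overall factor = 8.00 mM / (40.0 nM) = 2 × 10^5
x = 2 × 10^5 / 50000 = 4.00

4.00-fold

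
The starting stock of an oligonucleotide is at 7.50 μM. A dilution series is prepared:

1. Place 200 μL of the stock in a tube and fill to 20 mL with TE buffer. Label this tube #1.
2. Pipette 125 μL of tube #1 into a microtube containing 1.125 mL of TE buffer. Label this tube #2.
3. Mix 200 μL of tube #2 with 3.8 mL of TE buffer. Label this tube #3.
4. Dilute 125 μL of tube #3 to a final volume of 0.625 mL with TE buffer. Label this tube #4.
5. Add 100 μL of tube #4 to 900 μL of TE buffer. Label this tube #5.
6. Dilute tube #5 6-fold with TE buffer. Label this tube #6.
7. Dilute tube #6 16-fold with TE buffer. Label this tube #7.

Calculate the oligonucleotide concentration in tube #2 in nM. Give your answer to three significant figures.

7.50 nM

Step 1: 200 μL brought to 20 mL → factor 20000/200 = 100
Step 2: 125 μL + 1.125 mL = 1250 μL total → factor 1250/125 = 10
Dilution factor through tube #2 = 100 × 10 = 1000
[tube #2] = 7.50 μM / 1000 = 0.007500 μM = 7.50 nM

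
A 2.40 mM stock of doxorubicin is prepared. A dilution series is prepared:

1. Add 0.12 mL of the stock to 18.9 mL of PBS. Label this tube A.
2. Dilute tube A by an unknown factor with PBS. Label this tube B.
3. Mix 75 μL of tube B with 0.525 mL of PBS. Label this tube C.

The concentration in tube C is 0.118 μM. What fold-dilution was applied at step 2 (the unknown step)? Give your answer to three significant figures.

16.0-fold

Step 1: 0.12 mL + 18.9 mL = 19.02 mL total → factor 19.02/0.12 = 158.5
Step 2: unknown factor x
Step 3: 75 μL + 0.525 mL = 600 μL total → factor 600/75 = 8
Product of known-step factors = 1268
Overall factor = 2.40 mM / (0.118 μM) = 20339
x = 20339 / 1268 = 16.0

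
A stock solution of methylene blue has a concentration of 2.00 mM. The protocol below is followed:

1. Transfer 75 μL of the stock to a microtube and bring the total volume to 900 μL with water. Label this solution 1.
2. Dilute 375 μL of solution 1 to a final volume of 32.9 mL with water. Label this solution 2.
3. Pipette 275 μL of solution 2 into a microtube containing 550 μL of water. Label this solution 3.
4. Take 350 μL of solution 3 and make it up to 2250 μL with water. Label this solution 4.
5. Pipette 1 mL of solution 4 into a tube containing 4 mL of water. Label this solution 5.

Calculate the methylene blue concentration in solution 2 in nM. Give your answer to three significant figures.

Step 1: 75 μL brought to 900 μL → factor 900/75 = 12
Step 2: 375 μL brought to 32.9 mL → factor 32900/375 = 87.733
Dilution factor through solution 2 = 12 × 87.733 = 1052.8
[solution 2] = 2.00 mM / 1052.8 = 0.001900 mM = 1.90 × 10^3 nM

1.90 × 10^3 nM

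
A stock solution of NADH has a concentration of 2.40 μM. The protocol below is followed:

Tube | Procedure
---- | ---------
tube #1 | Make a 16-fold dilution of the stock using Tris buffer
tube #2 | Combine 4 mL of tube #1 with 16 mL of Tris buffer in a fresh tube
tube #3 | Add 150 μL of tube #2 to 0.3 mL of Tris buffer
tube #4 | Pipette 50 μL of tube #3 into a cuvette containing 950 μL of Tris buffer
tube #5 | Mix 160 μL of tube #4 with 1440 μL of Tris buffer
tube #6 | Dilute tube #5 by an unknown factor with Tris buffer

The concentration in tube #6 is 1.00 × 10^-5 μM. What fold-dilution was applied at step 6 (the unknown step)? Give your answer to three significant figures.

5.00-fold

Step 1: 16-fold → factor 16
Step 2: 4 mL + 16 mL = 20 mL total → factor 20/4 = 5
Step 3: 150 μL + 0.3 mL = 450 μL total → factor 450/150 = 3
Step 4: 50 μL + 950 μL = 1000 μL total → factor 1000/50 = 20
Step 5: 160 μL + 1440 μL = 1600 μL total → factor 1600/160 = 10
Step 6: unknown factor x
Product of known-step factors = 48000
Overall factor = 2.40 μM / (1.00 × 10^-5 μM) = 2.4 × 10^5
x = 2.4 × 10^5 / 48000 = 5.00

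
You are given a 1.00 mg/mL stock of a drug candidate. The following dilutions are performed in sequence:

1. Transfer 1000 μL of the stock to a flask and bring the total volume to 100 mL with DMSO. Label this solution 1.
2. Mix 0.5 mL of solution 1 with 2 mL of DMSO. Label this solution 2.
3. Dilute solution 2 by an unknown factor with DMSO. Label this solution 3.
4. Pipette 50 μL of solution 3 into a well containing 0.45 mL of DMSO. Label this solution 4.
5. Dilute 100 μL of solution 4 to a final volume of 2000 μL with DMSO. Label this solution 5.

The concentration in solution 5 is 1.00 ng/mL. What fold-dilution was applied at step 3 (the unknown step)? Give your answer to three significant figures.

10.0-fold

Step 1: 1000 μL brought to 100 mL → factor 1 × 10^5/1000 = 100
Step 2: 0.5 mL + 2 mL = 2.5 mL total → factor 2.5/0.5 = 5
Step 3: unknown factor x
Step 4: 50 μL + 0.45 mL = 500 μL total → factor 500/50 = 10
Step 5: 100 μL brought to 2000 μL → factor 2000/100 = 20
Product of known-step factors = 1 × 10^5
Overall factor = 1.00 mg/mL / (1.00 ng/mL) = 1 × 10^6
x = 1 × 10^6 / 1 × 10^5 = 10.0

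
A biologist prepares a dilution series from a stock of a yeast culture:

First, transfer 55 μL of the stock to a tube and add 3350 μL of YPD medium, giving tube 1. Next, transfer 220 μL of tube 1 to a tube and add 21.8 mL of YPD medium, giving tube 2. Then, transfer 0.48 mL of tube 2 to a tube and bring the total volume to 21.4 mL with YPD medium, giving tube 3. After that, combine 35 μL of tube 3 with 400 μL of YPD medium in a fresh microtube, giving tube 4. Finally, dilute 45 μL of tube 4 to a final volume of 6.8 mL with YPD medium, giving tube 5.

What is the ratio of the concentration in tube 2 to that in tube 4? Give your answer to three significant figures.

Step 1: 55 μL + 3350 μL = 3405 μL total → factor 3405/55 = 61.909
Step 2: 220 μL + 21.8 mL = 22020 μL total → factor 22020/220 = 100.09
Step 3: 0.48 mL brought to 21.4 mL → factor 21.4/0.48 = 44.583
Step 4: 35 μL + 400 μL = 435 μL total → factor 435/35 = 12.429
Dilution factor to tube 2 = 6196.5; to tube 4 = 3.4335 × 10^6
[tube 2]/[tube 4] = (factor to tube 4)/(factor to tube 2) = 3.4335 × 10^6/6196.5 = 554

554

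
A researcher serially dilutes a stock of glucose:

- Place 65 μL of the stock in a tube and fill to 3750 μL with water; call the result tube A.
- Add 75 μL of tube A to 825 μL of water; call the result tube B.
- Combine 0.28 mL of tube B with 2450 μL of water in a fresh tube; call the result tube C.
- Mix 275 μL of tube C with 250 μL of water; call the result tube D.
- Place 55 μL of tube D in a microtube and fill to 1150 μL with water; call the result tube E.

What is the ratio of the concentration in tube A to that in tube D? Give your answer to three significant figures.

Step 1: 65 μL brought to 3750 μL → factor 3750/65 = 57.692
Step 2: 75 μL + 825 μL = 900 μL total → factor 900/75 = 12
Step 3: 0.28 mL + 2450 μL = 2.73 mL total → factor 2.73/0.28 = 9.75
Step 4: 275 μL + 250 μL = 525 μL total → factor 525/275 = 1.9091
Dilution factor to tube A = 57.692; to tube D = 12886
[tube A]/[tube D] = (factor to tube D)/(factor to tube A) = 12886/57.692 = 223

223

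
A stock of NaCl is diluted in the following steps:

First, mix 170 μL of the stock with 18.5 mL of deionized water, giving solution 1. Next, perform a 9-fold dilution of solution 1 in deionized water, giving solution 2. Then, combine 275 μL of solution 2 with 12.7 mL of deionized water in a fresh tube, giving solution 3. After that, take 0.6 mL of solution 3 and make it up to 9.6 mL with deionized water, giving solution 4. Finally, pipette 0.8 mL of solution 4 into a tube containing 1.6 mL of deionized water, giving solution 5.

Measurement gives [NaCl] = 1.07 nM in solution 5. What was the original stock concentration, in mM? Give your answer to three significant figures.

Step 1: 170 μL + 18.5 mL = 18670 μL total → factor 18670/170 = 109.82
Step 2: 9-fold → factor 9
Step 3: 275 μL + 12.7 mL = 12975 μL total → factor 12975/275 = 47.182
Step 4: 0.6 mL brought to 9.6 mL → factor 9.6/0.6 = 16
Step 5: 0.8 mL + 1.6 mL = 2.4 mL total → factor 2.4/0.8 = 3
Overall dilution factor = 109.82 × 9 × 47.182 × 16 × 3 = 2.2385 × 10^6
Stock = 1.07 nM × 2.2385 × 10^6 = 2.395 × 10^6 nM = 2.40 mM

2.40 mM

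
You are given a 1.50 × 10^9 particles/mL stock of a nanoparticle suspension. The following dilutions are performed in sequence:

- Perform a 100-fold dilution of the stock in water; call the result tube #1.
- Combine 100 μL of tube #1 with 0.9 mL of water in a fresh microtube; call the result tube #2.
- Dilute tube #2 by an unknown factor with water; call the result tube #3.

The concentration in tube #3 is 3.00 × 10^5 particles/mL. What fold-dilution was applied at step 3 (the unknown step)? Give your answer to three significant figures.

Step 1: 100-fold → factor 100
Step 2: 100 μL + 0.9 mL = 1000 μL total → factor 1000/100 = 10
Step 3: unknown factor x
Product of known-step factors = 1000
Overall factor = 1.50 × 10^9 particles/mL / (3.00 × 10^5 particles/mL) = 5000
x = 5000 / 1000 = 5.00

5.00-fold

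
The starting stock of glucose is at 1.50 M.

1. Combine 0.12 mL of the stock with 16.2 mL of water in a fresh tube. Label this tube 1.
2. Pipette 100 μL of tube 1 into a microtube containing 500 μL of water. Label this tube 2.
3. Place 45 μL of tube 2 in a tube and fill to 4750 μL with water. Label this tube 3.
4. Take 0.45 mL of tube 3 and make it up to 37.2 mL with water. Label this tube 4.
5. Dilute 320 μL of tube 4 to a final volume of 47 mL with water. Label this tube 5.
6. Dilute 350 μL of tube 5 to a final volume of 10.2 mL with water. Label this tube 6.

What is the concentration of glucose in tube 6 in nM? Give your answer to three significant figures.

0.0492 nM

Step 1: 0.12 mL + 16.2 mL = 16.32 mL total → factor 16.32/0.12 = 136
Step 2: 100 μL + 500 μL = 600 μL total → factor 600/100 = 6
Step 3: 45 μL brought to 4750 μL → factor 4750/45 = 105.56
Step 4: 0.45 mL brought to 37.2 mL → factor 37.2/0.45 = 82.667
Step 5: 320 μL brought to 47 mL → factor 47000/320 = 146.88
Step 6: 350 μL brought to 10.2 mL → factor 10200/350 = 29.143
Overall dilution factor = 136 × 6 × 105.56 × 82.667 × 146.88 × 29.143 = 3.0478 × 10^10
Final = 1.50 M / 3.0478 × 10^10 = 4.922 × 10^-11 M = 0.0492 nM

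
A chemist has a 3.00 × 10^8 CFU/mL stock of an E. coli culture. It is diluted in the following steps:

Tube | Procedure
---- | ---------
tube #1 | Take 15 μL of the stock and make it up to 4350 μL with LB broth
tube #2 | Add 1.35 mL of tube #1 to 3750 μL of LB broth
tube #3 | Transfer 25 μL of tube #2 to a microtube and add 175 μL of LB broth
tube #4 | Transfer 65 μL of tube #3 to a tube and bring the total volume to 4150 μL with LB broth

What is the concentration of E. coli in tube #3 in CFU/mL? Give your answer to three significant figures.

3.42 × 10^4 CFU/mL

Step 1: 15 μL brought to 4350 μL → factor 4350/15 = 290
Step 2: 1.35 mL + 3750 μL = 5.1 mL total → factor 5.1/1.35 = 3.7778
Step 3: 25 μL + 175 μL = 200 μL total → factor 200/25 = 8
Dilution factor through tube #3 = 290 × 3.7778 × 8 = 8764.4
[tube #3] = 3.00 × 10^8 CFU/mL / 8764.4 = 3.42 × 10^4 CFU/mL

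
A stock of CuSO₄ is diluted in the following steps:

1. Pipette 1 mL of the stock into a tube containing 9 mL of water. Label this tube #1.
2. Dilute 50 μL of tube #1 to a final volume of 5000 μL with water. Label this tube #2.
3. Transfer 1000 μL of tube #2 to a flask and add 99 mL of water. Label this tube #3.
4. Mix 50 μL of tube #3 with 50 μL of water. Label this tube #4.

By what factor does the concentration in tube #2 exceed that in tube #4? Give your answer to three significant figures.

200

Step 1: 1 mL + 9 mL = 10 mL total → factor 10/1 = 10
Step 2: 50 μL brought to 5000 μL → factor 5000/50 = 100
Step 3: 1000 μL + 99 mL = 1 × 10^5 μL total → factor 1 × 10^5/1000 = 100
Step 4: 50 μL + 50 μL = 100 μL total → factor 100/50 = 2
Dilution factor to tube #2 = 1000; to tube #4 = 2 × 10^5
[tube #2]/[tube #4] = (factor to tube #4)/(factor to tube #2) = 2 × 10^5/1000 = 200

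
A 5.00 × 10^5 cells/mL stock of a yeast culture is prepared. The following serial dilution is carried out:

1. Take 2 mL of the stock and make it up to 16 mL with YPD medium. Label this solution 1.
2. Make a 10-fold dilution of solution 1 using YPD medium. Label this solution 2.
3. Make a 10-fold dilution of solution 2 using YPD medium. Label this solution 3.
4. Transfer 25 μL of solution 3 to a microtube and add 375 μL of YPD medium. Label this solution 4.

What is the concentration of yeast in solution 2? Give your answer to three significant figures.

Step 1: 2 mL brought to 16 mL → factor 16/2 = 8
Step 2: 10-fold → factor 10
Dilution factor through solution 2 = 8 × 10 = 80
[solution 2] = 5.00 × 10^5 cells/mL / 80 = 6.25 × 10^3 cells/mL

6.25 × 10^3 cells/mL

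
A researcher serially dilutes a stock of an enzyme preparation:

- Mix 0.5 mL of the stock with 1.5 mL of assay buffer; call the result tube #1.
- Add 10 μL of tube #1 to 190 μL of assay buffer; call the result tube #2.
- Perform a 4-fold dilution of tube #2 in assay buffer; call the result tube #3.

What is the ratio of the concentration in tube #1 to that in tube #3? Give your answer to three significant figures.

80.0

Step 1: 0.5 mL + 1.5 mL = 2 mL total → factor 2/0.5 = 4
Step 2: 10 μL + 190 μL = 200 μL total → factor 200/10 = 20
Step 3: 4-fold → factor 4
Dilution factor to tube #1 = 4; to tube #3 = 320
[tube #1]/[tube #3] = (factor to tube #3)/(factor to tube #1) = 320/4 = 80.0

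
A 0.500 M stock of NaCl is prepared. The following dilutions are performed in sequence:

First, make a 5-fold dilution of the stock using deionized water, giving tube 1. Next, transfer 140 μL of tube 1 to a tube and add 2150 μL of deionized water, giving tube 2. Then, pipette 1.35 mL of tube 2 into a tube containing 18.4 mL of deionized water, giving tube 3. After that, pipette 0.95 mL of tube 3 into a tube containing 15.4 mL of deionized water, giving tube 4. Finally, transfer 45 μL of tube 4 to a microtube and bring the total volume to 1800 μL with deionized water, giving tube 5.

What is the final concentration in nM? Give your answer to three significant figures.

Step 1: 5-fold → factor 5
Step 2: 140 μL + 2150 μL = 2290 μL total → factor 2290/140 = 16.357
Step 3: 1.35 mL + 18.4 mL = 19.75 mL total → factor 19.75/1.35 = 14.63
Step 4: 0.95 mL + 15.4 mL = 16.35 mL total → factor 16.35/0.95 = 17.211
Step 5: 45 μL brought to 1800 μL → factor 1800/45 = 40
Overall dilution factor = 5 × 16.357 × 14.63 × 17.211 × 40 = 8.2369 × 10^5
Final = 0.500 M / 8.2369 × 10^5 = 6.070 × 10^-7 M = 607 nM

607 nM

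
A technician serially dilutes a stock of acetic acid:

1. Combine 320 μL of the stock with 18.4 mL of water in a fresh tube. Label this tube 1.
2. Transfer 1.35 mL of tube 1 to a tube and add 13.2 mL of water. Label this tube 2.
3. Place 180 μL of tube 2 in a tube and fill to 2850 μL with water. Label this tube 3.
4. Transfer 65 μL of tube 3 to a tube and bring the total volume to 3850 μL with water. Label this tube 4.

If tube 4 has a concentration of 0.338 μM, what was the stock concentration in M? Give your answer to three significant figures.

Step 1: 320 μL + 18.4 mL = 18720 μL total → factor 18720/320 = 58.5
Step 2: 1.35 mL + 13.2 mL = 14.55 mL total → factor 14.55/1.35 = 10.778
Step 3: 180 μL brought to 2850 μL → factor 2850/180 = 15.833
Step 4: 65 μL brought to 3850 μL → factor 3850/65 = 59.231
Overall dilution factor = 58.5 × 10.778 × 15.833 × 59.231 = 5.913 × 10^5
Stock = 0.338 μM × 5.913 × 10^5 = 1.999 × 10^5 μM = 0.200 M

0.200 M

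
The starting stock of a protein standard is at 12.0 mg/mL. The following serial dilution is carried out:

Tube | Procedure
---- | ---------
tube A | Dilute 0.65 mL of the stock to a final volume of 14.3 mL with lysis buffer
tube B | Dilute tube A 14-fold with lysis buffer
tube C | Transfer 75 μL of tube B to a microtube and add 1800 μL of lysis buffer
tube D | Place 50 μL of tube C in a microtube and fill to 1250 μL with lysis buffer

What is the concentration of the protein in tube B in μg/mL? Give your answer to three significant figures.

Step 1: 0.65 mL brought to 14.3 mL → factor 14.3/0.65 = 22
Step 2: 14-fold → factor 14
Dilution factor through tube B = 22 × 14 = 308
[tube B] = 12.0 mg/mL / 308 = 0.03896 mg/mL = 39.0 μg/mL

39.0 μg/mL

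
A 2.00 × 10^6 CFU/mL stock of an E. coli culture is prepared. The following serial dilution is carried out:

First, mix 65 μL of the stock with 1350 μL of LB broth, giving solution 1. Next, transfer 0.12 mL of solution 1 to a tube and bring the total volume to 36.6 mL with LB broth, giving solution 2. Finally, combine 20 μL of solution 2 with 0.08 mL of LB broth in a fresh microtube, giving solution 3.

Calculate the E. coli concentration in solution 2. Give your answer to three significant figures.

Step 1: 65 μL + 1350 μL = 1415 μL total → factor 1415/65 = 21.769
Step 2: 0.12 mL brought to 36.6 mL → factor 36.6/0.12 = 305
Dilution factor through solution 2 = 21.769 × 305 = 6639.6
[solution 2] = 2.00 × 10^6 CFU/mL / 6639.6 = 301 CFU/mL

301 CFU/mL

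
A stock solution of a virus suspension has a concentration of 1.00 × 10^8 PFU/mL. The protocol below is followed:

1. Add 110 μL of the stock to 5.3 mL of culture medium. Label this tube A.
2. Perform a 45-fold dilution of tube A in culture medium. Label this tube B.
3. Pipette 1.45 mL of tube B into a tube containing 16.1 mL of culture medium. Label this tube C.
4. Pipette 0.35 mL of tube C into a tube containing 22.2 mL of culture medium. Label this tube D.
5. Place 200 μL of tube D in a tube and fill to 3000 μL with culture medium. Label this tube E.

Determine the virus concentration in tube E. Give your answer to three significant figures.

Step 1: 110 μL + 5.3 mL = 5410 μL total → factor 5410/110 = 49.182
Step 2: 45-fold → factor 45
Step 3: 1.45 mL + 16.1 mL = 17.55 mL total → factor 17.55/1.45 = 12.103
Step 4: 0.35 mL + 22.2 mL = 22.55 mL total → factor 22.55/0.35 = 64.429
Step 5: 200 μL brought to 3000 μL → factor 3000/200 = 15
Overall dilution factor = 49.182 × 45 × 12.103 × 64.429 × 15 = 2.5888 × 10^7
Final = 1.00 × 10^8 PFU/mL / 2.5888 × 10^7 = 3.86 PFU/mL

3.86 PFU/mL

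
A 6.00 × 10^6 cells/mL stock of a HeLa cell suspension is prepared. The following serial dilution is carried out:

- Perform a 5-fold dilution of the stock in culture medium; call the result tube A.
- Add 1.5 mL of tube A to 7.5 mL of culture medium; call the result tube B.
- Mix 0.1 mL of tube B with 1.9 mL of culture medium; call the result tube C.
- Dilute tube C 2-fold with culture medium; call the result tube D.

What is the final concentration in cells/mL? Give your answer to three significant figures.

Step 1: 5-fold → factor 5
Step 2: 1.5 mL + 7.5 mL = 9 mL total → factor 9/1.5 = 6
Step 3: 0.1 mL + 1.9 mL = 2 mL total → factor 2/0.1 = 20
Step 4: 2-fold → factor 2
Overall dilution factor = 5 × 6 × 20 × 2 = 1200
Final = 6.00 × 10^6 cells/mL / 1200 = 5.00 × 10^3 cells/mL

5.00 × 10^3 cells/mL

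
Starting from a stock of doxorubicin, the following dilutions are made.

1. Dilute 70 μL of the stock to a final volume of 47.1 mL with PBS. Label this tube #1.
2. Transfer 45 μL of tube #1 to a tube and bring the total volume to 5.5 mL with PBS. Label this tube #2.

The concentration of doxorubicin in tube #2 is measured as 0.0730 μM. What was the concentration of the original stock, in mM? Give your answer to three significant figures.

6.00 mM

Step 1: 70 μL brought to 47.1 mL → factor 47100/70 = 672.86
Step 2: 45 μL brought to 5.5 mL → factor 5500/45 = 122.22
Overall dilution factor = 672.86 × 122.22 = 82238
Stock = 0.0730 μM × 82238 = 6003 μM = 6.00 mM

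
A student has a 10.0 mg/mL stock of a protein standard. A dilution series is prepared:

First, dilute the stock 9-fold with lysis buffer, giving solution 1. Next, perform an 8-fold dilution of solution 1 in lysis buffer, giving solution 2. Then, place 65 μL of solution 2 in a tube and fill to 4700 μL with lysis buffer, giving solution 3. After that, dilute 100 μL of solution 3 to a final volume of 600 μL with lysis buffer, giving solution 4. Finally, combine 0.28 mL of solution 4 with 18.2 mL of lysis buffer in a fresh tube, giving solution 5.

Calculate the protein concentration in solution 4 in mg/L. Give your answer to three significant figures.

0.320 mg/L

Step 1: 9-fold → factor 9
Step 2: 8-fold → factor 8
Step 3: 65 μL brought to 4700 μL → factor 4700/65 = 72.308
Step 4: 100 μL brought to 600 μL → factor 600/100 = 6
Dilution factor through solution 4 = 9 × 8 × 72.308 × 6 = 31237
[solution 4] = 10.0 mg/mL / 31237 = 0.0003201 mg/mL = 0.320 mg/L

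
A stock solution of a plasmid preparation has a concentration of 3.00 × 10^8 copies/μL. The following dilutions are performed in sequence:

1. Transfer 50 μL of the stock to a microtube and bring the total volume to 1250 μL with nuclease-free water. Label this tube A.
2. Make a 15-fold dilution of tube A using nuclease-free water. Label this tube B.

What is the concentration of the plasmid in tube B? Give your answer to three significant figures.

Step 1: 50 μL brought to 1250 μL → factor 1250/50 = 25
Step 2: 15-fold → factor 15
Overall dilution factor = 25 × 15 = 375
Final = 3.00 × 10^8 copies/μL / 375 = 8.00 × 10^5 copies/μL

8.00 × 10^5 copies/μL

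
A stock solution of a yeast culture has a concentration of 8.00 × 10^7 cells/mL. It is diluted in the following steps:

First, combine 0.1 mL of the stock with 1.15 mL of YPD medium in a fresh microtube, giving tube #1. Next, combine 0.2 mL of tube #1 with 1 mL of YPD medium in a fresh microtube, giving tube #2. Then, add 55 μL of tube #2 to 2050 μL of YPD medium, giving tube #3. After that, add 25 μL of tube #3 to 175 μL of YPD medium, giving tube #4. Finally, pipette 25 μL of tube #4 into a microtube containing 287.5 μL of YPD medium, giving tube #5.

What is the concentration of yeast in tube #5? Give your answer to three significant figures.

Step 1: 0.1 mL + 1.15 mL = 1.25 mL total → factor 1.25/0.1 = 12.5
Step 2: 0.2 mL + 1 mL = 1.2 mL total → factor 1.2/0.2 = 6
Step 3: 55 μL + 2050 μL = 2105 μL total → factor 2105/55 = 38.273
Step 4: 25 μL + 175 μL = 200 μL total → factor 200/25 = 8
Step 5: 25 μL + 287.5 μL = 312.5 μL total → factor 312.5/25 = 12.5
Overall dilution factor = 12.5 × 6 × 38.273 × 8 × 12.5 = 2.8705 × 10^5
Final = 8.00 × 10^7 cells/mL / 2.8705 × 10^5 = 279 cells/mL

279 cells/mL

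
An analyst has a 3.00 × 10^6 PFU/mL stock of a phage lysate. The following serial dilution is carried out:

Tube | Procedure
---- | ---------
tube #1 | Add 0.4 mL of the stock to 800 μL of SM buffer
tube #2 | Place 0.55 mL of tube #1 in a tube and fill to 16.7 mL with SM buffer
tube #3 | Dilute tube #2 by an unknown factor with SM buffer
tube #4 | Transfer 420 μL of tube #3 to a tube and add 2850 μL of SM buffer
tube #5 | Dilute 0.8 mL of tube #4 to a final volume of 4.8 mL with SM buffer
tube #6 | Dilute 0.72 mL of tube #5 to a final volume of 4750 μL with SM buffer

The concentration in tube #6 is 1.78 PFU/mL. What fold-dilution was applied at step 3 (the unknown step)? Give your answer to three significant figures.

60.0-fold

Step 1: 0.4 mL + 800 μL = 1.2 mL total → factor 1.2/0.4 = 3
Step 2: 0.55 mL brought to 16.7 mL → factor 16.7/0.55 = 30.364
Step 3: unknown factor x
Step 4: 420 μL + 2850 μL = 3270 μL total → factor 3270/420 = 7.7857
Step 5: 0.8 mL brought to 4.8 mL → factor 4.8/0.8 = 6
Step 6: 0.72 mL brought to 4750 μL → factor 4.75/0.72 = 6.5972
Product of known-step factors = 28073
Overall factor = 3.00 × 10^6 PFU/mL / (1.78 PFU/mL) = 1.6854 × 10^6
x = 1.6854 × 10^6 / 28073 = 60.0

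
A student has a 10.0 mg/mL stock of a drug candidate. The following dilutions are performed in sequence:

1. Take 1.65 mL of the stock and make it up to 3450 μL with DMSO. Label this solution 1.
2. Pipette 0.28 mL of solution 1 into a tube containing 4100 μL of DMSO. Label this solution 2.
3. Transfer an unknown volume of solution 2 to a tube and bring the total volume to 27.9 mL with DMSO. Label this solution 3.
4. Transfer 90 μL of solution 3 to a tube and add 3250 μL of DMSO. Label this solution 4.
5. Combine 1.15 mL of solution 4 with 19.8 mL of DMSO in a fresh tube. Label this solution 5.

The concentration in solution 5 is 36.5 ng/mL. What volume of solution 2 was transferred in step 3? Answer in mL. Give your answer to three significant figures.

2.25 mL

Step 1: 1.65 mL brought to 3450 μL → factor 3.45/1.65 = 2.0909
Step 2: 0.28 mL + 4100 μL = 4.38 mL total → factor 4.38/0.28 = 15.643
Step 3: v brought to 27.9 mL → factor = 27.9 mL/v
Step 4: 90 μL + 3250 μL = 3340 μL total → factor 3340/90 = 37.111
Step 5: 1.15 mL + 19.8 mL = 20.95 mL total → factor 20.95/1.15 = 18.217
Product of known-step factors = 22113
Overall factor = 10.0 mg/mL / (36.5 ng/mL) = 2.7397 × 10^5
Step-3 factor = 2.7397 × 10^5 / 22113 = 12.39
v = 27.9 mL / 12.39 = 2.25 mL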